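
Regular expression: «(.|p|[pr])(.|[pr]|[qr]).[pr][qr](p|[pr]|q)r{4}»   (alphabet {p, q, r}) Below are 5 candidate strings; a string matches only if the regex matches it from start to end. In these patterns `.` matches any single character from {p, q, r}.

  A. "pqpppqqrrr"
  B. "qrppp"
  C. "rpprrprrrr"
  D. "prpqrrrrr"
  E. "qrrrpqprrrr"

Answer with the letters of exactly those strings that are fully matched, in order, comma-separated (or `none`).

A → no match
B → no match — must end with "r"
C → match
D → no match
E → no match

C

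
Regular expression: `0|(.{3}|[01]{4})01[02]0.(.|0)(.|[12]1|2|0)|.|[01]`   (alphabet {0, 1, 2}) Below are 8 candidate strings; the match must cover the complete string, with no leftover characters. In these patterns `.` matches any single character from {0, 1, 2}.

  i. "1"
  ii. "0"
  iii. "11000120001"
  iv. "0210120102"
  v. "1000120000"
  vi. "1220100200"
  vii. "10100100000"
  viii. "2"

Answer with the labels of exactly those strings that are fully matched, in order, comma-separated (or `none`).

i. "1" → match
ii. "0" → match
iii. "11000120001" → match
iv. "0210120102" → match
v. "1000120000" → match
vi. "1220100200" → match
vii. "10100100000" → match
viii. "2" → match

i, ii, iii, iv, v, vi, vii, viii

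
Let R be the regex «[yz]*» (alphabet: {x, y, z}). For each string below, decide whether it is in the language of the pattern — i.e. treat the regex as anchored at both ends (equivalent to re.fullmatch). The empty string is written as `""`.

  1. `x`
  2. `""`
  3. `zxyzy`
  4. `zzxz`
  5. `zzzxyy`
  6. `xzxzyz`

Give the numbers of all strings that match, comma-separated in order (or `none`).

1 → no match
2 → match
3 → no match
4 → no match
5 → no match
6 → no match

2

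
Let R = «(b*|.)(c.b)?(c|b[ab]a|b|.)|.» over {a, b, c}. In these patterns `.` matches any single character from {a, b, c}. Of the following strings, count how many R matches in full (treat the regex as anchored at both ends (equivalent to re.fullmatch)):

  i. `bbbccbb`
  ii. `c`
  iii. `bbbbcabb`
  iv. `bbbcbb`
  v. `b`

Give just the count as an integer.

4

i → match
ii → match
iii → match
iv → no match
v → match
Total matched: 4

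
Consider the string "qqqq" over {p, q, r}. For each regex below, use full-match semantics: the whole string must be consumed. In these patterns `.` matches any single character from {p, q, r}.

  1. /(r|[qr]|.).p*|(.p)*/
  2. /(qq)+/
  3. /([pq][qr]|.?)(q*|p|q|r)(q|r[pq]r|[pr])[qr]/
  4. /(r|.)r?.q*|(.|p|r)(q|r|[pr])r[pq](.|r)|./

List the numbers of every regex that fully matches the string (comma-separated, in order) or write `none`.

1 → no match
2 → match
3 → match
4 → match

2, 3, 4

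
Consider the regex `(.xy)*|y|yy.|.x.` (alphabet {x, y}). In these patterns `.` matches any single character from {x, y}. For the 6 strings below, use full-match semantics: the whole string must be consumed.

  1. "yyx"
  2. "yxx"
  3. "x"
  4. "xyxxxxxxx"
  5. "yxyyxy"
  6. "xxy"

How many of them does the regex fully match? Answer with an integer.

1. "yyx" → match
2. "yxx" → match
3. "x" → no match
4. "xyxxxxxxx" → no match
5. "yxyyxy" → match
6. "xxy" → match
Total matched: 4

4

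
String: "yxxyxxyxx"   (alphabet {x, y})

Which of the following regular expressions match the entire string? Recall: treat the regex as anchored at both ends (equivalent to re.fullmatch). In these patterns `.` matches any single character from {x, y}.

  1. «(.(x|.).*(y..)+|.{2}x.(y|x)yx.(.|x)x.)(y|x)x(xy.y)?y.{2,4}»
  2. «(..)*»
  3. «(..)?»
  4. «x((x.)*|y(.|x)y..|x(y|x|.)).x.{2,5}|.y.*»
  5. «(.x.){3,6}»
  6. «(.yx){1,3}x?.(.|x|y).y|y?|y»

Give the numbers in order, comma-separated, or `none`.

5

1 → no match
2 → no match
3 → no match
4 → no match
5 → match
6 → no match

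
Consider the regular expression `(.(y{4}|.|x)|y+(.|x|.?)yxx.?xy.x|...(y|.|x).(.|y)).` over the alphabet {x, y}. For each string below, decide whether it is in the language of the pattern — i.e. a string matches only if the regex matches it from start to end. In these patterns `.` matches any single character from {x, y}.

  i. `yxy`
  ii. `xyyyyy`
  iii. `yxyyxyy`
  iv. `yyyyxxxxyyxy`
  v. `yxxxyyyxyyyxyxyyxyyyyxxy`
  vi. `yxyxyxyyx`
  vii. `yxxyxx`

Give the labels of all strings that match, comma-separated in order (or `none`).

i, ii, iii, iv

i → match
ii → match
iii → match
iv → match
v → no match
vi → no match
vii → no match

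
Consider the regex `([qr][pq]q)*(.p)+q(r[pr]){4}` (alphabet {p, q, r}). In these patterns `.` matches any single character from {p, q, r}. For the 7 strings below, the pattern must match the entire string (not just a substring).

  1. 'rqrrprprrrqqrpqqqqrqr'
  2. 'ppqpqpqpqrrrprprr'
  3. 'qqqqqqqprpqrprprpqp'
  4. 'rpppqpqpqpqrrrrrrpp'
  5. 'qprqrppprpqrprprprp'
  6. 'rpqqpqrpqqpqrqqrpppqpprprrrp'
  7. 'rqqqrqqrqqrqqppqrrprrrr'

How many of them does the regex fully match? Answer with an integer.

1 → no match
2 → match
3 → no match
4 → no match
5 → no match
6 → no match
7 → no match
Total matched: 1

1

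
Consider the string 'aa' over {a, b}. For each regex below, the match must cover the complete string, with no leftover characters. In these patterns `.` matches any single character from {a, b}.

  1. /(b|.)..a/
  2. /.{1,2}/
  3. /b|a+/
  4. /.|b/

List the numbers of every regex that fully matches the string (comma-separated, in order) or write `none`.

1 → no match
2 → match
3 → match
4 → no match

2, 3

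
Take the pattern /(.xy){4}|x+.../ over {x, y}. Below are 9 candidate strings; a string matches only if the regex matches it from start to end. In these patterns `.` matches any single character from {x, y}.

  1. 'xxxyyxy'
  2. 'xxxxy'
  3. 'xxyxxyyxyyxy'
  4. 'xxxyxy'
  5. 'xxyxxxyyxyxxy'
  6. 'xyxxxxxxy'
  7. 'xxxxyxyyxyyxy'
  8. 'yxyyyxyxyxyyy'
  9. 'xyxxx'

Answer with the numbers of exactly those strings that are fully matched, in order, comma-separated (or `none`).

1 → no match
2 → match
3 → match
4 → match
5 → no match
6 → no match
7 → no match
8 → no match
9 → no match

2, 3, 4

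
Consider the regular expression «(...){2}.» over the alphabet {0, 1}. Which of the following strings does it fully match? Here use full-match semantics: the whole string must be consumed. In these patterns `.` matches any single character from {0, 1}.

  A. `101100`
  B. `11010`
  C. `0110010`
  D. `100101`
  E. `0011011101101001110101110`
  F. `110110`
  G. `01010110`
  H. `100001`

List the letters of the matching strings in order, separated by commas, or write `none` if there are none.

C

A. `101100` → no match
B. `11010` → no match
C. `0110010` → match
D. `100101` → no match
E → no match
F. `110110` → no match
G. `01010110` → no match
H. `100001` → no match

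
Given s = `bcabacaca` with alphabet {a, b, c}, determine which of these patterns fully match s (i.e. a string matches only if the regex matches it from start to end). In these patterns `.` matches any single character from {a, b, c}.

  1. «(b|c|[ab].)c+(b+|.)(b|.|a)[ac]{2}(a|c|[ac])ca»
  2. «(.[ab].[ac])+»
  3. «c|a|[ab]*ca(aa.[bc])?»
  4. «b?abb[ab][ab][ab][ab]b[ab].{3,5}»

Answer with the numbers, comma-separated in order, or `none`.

1 → match
2 → no match
3 → no match
4 → no match

1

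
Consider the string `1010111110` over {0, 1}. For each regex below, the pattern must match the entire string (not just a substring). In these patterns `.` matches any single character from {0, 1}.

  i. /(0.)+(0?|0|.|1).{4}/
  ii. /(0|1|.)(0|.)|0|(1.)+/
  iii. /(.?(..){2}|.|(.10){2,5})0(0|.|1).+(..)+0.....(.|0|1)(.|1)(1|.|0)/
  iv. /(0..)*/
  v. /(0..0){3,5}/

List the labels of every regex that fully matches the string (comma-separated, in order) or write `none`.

ii

i → no match — must start with `0`
ii → match
iii → no match
iv → no match
v → no match — must start with `0`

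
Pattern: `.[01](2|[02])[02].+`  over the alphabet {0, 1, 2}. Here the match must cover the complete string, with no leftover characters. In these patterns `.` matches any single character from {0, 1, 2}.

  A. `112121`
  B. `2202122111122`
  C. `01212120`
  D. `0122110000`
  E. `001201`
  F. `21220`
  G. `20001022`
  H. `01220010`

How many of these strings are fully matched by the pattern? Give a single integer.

4

A. `112121` → no match
B → no match
C. `01212120` → no match
D. `0122110000` → match
E. `001201` → no match
F. `21220` → match
G. `20001022` → match
H. `01220010` → match
Total matched: 4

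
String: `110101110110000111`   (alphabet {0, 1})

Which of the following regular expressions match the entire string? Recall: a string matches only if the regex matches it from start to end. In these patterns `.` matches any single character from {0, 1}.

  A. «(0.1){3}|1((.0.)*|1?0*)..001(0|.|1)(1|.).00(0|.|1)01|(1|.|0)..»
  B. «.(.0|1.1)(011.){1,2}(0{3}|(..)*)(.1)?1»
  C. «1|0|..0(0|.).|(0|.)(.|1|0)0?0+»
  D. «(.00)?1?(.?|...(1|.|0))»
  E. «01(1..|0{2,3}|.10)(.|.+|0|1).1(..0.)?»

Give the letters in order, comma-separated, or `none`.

A → no match
B → match
C → no match
D → no match
E → no match — must start with `01`

B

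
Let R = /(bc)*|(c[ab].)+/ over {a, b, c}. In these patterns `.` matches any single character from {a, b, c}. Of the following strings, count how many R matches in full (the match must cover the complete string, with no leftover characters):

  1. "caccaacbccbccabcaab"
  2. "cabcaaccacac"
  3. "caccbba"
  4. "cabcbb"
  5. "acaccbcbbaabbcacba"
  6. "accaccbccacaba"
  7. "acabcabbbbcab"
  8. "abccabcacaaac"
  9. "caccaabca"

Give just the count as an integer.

1 → no match
2. "cabcaaccacac" → no match
3. "caccbba" → no match
4. "cabcbb" → match
5 → no match
6 → no match
7 → no match
8 → no match
9. "caccaabca" → no match
Total matched: 1

1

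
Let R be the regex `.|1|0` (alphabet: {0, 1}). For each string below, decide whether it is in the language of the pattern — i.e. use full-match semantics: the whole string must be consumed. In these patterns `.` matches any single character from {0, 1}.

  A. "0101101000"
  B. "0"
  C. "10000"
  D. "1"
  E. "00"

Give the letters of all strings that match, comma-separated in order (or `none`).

A → no match
B → match
C → no match
D → match
E → no match

B, D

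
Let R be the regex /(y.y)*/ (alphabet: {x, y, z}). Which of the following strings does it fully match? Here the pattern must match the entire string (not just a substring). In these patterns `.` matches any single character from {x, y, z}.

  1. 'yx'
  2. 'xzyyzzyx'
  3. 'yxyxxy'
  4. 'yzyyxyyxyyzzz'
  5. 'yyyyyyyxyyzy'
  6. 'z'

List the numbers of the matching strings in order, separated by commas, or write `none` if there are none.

1 → no match
2 → no match
3 → no match
4 → no match
5 → match
6 → no match

5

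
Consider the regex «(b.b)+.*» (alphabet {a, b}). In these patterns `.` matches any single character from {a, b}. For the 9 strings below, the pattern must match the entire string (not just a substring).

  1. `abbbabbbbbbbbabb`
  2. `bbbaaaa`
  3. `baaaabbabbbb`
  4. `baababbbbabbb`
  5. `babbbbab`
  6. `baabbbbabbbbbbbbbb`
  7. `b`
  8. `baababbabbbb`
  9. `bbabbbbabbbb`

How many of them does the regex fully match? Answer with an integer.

2

1 → no match — must start with `b`
2 → match
3 → no match
4 → no match
5 → match
6 → no match
7 → no match
8 → no match
9 → no match
Total matched: 2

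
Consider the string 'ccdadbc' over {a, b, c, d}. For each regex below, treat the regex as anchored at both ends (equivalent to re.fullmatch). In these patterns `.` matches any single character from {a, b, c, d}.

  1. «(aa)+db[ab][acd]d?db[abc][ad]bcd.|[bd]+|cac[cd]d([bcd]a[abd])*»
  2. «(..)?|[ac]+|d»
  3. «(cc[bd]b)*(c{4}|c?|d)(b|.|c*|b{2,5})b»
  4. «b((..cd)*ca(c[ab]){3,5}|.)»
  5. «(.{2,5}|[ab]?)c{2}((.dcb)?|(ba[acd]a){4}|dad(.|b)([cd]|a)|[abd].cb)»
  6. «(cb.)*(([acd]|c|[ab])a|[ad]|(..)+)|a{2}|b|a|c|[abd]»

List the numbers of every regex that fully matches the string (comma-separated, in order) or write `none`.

1 → no match
2 → no match
3 → no match — must end with 'b'
4 → no match — must start with 'b'
5 → match
6 → no match

5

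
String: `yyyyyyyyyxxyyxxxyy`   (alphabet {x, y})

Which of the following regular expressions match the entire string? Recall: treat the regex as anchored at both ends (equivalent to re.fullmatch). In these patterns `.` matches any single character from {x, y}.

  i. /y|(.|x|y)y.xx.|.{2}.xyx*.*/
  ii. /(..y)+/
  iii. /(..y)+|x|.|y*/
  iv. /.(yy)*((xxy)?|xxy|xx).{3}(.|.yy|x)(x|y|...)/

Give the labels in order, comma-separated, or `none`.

iv

i → no match
ii → no match
iii → no match
iv → match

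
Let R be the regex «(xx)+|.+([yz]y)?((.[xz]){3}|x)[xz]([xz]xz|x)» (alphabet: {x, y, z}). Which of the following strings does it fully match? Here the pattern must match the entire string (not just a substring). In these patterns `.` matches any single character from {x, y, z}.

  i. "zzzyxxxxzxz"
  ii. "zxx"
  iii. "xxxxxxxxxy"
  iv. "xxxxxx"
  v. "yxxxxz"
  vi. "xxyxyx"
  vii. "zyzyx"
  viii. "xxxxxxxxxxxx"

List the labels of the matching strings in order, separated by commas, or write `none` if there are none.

i. "zzzyxxxxzxz" → match
ii. "zxx" → no match
iii. "xxxxxxxxxy" → no match
iv. "xxxxxx" → match
v. "yxxxxz" → match
vi. "xxyxyx" → no match
vii. "zyzyx" → no match
viii. "xxxxxxxxxxxx" → match

i, iv, v, viii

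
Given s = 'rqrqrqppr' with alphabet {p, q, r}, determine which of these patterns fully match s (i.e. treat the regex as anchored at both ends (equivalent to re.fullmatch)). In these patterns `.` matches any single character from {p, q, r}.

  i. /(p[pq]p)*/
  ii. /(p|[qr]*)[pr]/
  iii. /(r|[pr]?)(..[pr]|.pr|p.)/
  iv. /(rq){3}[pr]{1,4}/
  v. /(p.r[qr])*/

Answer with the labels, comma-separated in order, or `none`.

i → no match
ii → no match
iii → no match
iv → match
v → no match

iv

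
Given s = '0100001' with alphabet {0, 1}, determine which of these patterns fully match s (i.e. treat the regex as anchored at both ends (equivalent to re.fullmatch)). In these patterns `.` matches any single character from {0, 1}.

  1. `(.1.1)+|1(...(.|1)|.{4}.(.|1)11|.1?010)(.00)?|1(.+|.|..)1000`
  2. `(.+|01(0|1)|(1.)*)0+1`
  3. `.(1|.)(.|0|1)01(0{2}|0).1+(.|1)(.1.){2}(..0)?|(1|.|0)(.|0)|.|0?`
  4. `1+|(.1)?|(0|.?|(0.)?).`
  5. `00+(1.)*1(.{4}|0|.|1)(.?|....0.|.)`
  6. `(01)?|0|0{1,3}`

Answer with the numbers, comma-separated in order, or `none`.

2

1 → no match
2 → match
3 → no match
4 → no match
5 → no match — must start with '00'
6 → no match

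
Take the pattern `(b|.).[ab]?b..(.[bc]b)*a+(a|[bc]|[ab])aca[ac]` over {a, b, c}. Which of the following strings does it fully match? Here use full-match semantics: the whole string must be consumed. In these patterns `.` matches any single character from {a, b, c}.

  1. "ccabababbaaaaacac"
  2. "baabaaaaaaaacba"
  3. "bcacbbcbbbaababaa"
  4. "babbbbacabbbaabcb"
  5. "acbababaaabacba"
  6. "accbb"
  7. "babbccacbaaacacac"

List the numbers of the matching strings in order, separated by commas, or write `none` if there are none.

1, 7

1 → match
2 → no match
3 → no match
4 → no match
5 → no match
6 → no match
7 → match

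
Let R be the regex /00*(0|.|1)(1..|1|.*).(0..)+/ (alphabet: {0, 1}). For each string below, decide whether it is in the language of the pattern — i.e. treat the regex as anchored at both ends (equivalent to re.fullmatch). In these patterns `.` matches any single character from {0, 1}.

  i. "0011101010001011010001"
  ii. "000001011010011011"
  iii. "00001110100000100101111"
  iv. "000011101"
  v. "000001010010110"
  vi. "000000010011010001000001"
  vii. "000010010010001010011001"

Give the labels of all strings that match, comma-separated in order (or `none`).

i, ii, vi, vii

i → match
ii → match
iii → no match
iv → no match
v → no match
vi → match
vii → match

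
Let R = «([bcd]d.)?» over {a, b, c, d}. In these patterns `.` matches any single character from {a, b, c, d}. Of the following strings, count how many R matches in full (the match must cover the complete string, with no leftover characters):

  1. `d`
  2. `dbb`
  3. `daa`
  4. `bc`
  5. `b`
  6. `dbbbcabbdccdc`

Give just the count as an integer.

0

1 → no match
2 → no match
3 → no match
4 → no match
5 → no match
6 → no match
Total matched: 0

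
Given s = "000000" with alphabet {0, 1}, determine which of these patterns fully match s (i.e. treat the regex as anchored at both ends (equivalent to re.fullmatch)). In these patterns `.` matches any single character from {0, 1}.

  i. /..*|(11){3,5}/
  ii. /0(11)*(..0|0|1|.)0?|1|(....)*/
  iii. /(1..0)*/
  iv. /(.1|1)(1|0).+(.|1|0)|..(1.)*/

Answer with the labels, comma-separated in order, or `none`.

i

i → match
ii → no match
iii → no match
iv → no match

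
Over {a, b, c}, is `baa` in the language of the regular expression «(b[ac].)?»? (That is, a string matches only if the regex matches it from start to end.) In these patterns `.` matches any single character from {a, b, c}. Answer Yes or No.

Yes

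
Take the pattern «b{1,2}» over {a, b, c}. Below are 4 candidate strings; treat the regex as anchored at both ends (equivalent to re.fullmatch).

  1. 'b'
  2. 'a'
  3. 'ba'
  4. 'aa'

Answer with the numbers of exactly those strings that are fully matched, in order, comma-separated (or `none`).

1

1 → match
2 → no match — must start with 'b'
3 → no match — must end with 'b'
4 → no match — must start with 'b'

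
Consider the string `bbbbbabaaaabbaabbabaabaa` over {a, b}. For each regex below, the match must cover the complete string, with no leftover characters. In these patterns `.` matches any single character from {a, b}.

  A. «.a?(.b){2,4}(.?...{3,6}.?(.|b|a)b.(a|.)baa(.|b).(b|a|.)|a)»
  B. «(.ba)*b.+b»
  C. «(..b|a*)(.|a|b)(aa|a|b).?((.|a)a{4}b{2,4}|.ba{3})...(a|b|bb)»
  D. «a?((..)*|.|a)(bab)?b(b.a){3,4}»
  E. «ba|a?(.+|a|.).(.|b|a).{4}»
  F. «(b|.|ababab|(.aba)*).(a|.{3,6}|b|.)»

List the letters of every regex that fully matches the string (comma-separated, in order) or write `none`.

A → match
B → no match — must end with `b`
C → no match
D → no match
E → match
F → no match

A, E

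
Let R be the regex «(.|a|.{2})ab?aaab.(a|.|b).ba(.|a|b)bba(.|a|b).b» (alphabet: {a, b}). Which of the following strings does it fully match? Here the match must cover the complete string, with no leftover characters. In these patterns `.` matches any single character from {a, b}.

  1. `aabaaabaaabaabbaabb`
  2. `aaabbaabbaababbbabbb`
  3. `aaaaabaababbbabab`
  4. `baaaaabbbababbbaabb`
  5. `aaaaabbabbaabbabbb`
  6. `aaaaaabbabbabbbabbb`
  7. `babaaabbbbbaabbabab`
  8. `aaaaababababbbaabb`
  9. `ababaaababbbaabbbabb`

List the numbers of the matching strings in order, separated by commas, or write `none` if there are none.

1 → match
2 → no match
3 → no match
4 → match
5 → match
6 → match
7 → match
8 → match
9 → no match

1, 4, 5, 6, 7, 8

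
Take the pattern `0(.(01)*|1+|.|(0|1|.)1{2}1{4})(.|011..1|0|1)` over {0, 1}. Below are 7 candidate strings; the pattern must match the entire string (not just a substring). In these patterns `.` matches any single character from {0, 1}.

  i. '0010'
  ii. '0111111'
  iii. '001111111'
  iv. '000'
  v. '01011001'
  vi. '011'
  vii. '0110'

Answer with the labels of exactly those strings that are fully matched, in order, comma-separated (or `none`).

ii, iii, iv, v, vi, vii

i → no match
ii → match
iii → match
iv → match
v → match
vi → match
vii → match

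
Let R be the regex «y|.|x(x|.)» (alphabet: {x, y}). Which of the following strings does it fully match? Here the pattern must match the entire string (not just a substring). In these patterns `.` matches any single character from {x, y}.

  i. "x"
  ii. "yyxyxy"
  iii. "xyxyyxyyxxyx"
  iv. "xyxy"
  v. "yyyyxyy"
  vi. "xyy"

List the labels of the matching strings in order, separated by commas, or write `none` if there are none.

i → match
ii → no match
iii → no match
iv → no match
v → no match
vi → no match

i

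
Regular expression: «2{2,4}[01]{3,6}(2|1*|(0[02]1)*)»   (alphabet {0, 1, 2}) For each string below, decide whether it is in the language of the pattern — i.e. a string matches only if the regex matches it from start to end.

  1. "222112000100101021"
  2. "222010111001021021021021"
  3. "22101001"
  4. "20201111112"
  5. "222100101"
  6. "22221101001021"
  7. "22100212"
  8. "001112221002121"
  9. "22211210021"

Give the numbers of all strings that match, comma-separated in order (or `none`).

1 → no match
2 → match
3 → match
4 → no match
5 → match
6 → match
7 → no match
8 → no match — must start with "2"
9 → no match

2, 3, 5, 6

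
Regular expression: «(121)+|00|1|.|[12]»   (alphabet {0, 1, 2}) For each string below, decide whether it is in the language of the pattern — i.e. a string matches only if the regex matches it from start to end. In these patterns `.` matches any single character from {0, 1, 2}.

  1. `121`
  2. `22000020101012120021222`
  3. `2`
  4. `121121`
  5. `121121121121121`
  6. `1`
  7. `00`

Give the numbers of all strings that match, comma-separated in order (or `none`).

1, 3, 4, 5, 6, 7

1 → match
2 → no match
3 → match
4 → match
5 → match
6 → match
7 → match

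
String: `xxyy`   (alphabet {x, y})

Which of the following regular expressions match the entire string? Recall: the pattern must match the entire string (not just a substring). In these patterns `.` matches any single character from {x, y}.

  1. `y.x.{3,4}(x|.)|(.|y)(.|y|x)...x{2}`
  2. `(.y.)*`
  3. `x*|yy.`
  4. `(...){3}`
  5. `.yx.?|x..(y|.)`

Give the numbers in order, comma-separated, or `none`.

1 → no match
2 → no match
3 → no match
4 → no match
5 → match

5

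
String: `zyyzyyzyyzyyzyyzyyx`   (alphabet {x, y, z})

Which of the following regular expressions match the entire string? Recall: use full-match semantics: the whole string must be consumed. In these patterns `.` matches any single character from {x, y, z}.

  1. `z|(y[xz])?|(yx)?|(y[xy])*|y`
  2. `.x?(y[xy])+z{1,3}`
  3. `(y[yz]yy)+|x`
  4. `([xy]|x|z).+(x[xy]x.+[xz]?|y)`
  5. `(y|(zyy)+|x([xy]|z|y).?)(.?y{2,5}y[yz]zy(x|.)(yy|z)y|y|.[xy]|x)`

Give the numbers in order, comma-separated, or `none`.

5

1 → no match
2 → no match — must end with `z`
3 → no match
4 → no match
5 → match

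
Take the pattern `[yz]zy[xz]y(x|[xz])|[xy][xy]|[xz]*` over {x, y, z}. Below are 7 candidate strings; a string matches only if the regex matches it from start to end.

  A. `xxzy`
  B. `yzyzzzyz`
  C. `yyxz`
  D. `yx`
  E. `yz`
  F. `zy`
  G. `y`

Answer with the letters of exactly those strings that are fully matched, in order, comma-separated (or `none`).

D

A → no match
B → no match
C → no match
D → match
E → no match
F → no match
G → no match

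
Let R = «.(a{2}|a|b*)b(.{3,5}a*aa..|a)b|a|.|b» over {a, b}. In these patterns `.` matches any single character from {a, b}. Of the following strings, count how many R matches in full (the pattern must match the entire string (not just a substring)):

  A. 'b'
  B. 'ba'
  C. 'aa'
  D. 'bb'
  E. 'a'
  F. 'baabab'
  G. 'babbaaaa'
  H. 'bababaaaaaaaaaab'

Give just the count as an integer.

4

A → match
B → no match
C → no match
D → no match
E → match
F → match
G → no match
H → match
Total matched: 4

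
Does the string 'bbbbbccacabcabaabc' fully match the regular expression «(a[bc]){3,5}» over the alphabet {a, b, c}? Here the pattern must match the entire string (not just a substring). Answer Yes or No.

No

Every match must start with 'a', but 'bbbbbccacabcabaabc' does not.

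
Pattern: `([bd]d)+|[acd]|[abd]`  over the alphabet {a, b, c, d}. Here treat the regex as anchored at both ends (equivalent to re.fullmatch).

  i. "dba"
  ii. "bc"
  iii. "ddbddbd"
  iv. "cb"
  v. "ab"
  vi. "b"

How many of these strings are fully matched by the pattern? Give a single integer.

1

i → no match
ii → no match
iii → no match
iv → no match
v → no match
vi → match
Total matched: 1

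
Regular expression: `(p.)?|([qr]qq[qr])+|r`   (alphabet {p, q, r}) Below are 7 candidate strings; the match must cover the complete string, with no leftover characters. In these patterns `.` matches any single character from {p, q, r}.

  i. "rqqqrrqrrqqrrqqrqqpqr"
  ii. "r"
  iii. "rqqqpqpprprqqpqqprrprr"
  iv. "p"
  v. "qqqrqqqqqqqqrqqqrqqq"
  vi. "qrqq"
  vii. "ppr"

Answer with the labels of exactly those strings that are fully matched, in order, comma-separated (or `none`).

i → no match
ii → match
iii → no match
iv → no match
v → match
vi → no match
vii → no match

ii, v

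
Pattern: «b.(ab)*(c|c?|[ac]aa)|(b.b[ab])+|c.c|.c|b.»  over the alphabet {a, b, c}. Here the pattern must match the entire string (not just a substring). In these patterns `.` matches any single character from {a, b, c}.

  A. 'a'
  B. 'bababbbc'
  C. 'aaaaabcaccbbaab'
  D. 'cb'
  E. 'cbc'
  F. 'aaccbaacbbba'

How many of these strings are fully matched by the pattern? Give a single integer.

A. 'a' → no match
B. 'bababbbc' → no match
C → no match
D. 'cb' → no match
E. 'cbc' → match
F. 'aaccbaacbbba' → no match
Total matched: 1

1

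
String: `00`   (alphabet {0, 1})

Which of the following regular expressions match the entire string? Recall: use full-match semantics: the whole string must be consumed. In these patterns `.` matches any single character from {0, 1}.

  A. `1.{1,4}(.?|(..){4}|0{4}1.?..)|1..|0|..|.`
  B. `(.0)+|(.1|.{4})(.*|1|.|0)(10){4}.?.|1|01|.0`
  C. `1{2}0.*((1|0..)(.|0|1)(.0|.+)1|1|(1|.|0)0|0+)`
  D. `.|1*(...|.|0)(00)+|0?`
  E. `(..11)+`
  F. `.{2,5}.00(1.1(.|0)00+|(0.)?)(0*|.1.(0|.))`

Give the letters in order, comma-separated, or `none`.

A → match
B → match
C → no match — must start with `1`
D → no match
E → no match — must end with `11`
F → no match

A, B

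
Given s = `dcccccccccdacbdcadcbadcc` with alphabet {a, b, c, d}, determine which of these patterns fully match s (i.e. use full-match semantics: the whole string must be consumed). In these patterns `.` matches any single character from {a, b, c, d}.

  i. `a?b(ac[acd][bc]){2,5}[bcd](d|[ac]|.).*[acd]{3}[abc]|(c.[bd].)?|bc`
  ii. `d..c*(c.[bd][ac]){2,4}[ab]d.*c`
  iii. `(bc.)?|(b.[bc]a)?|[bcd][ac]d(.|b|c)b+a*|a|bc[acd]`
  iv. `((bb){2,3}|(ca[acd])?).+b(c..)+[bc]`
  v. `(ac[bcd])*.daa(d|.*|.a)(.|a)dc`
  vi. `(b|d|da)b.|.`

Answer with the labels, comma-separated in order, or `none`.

ii

i → no match
ii → match
iii → no match
iv → no match
v → no match — must end with `dc`
vi → no match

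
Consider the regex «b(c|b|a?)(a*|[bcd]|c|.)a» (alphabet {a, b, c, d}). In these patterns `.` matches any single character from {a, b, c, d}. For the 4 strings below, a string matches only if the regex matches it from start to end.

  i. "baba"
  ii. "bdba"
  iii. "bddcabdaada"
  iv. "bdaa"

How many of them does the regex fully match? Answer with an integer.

1

i → match
ii → no match
iii → no match
iv → no match
Total matched: 1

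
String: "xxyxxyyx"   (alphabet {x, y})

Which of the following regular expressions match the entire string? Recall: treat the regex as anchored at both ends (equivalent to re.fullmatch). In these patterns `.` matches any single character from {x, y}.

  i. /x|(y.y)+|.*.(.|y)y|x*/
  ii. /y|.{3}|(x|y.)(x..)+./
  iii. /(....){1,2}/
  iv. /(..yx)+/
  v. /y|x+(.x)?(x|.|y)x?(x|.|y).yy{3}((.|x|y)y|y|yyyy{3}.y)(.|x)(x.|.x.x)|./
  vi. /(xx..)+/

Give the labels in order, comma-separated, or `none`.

ii, iii, iv

i → no match
ii → match
iii → match
iv → match
v → no match
vi → no match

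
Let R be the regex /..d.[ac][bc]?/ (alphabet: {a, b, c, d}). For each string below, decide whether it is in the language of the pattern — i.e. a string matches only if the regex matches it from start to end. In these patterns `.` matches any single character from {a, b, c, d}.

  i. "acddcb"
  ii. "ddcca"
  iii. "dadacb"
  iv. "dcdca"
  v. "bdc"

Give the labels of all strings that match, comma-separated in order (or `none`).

i, iii, iv

i → match
ii → no match
iii → match
iv → match
v → no match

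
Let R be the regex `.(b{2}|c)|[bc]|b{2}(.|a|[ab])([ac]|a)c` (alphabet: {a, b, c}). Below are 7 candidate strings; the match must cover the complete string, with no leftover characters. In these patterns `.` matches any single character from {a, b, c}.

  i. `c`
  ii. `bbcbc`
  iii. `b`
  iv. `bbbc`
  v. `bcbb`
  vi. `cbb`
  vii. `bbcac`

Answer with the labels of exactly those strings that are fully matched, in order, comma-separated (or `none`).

i, iii, vi, vii

i → match
ii → no match
iii → match
iv → no match
v → no match
vi → match
vii → match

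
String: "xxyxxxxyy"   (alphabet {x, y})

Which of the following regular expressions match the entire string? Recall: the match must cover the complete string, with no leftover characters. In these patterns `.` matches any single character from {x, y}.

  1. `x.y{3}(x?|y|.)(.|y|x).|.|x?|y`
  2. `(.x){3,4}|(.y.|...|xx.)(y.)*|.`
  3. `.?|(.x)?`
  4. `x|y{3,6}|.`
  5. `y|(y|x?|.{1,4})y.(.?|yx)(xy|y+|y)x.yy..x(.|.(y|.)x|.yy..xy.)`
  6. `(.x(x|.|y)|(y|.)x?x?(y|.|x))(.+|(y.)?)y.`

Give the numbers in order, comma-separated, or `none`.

1 → no match
2 → no match
3 → no match
4 → no match
5 → no match
6 → match

6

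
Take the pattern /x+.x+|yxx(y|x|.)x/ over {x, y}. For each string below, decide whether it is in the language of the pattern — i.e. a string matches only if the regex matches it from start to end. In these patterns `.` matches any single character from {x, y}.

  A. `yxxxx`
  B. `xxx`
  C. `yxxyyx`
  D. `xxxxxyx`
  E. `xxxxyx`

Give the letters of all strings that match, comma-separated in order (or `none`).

A, B, D, E

A → match
B → match
C → no match
D → match
E → match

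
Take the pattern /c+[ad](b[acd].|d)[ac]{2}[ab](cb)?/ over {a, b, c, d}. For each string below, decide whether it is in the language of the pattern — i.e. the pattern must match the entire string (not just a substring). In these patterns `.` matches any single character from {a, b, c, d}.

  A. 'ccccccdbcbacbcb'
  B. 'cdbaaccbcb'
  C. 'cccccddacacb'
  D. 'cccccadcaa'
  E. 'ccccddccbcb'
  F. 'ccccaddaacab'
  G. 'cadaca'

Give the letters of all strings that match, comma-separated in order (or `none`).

A → match
B. 'cdbaaccbcb' → match
C. 'cccccddacacb' → match
D. 'cccccadcaa' → match
E. 'ccccddccbcb' → match
F. 'ccccaddaacab' → no match
G. 'cadaca' → match

A, B, C, D, E, G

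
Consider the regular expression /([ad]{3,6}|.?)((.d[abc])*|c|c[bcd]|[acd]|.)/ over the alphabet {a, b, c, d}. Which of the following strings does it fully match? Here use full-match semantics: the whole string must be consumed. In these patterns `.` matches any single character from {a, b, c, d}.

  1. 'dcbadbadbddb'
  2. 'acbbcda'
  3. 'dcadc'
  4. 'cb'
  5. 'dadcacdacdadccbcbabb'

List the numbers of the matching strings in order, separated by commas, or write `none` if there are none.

4

1 → no match
2 → no match
3 → no match
4 → match
5 → no match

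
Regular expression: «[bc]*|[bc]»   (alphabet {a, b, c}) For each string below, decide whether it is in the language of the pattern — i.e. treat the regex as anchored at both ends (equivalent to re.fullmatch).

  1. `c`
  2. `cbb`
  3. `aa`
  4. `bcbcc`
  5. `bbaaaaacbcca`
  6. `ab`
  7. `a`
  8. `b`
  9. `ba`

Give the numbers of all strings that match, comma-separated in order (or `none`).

1. `c` → match
2. `cbb` → match
3. `aa` → no match
4. `bcbcc` → match
5. `bbaaaaacbcca` → no match
6. `ab` → no match
7. `a` → no match
8. `b` → match
9. `ba` → no match

1, 2, 4, 8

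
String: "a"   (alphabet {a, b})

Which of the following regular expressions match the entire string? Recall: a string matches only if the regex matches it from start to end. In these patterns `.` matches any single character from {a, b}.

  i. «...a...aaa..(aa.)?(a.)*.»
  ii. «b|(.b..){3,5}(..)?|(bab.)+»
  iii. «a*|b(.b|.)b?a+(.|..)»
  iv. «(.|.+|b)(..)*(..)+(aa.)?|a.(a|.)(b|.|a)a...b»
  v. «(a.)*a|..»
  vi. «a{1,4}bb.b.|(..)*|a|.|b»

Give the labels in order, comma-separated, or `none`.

i → no match
ii → no match
iii → match
iv → no match
v → match
vi → match

iii, v, vi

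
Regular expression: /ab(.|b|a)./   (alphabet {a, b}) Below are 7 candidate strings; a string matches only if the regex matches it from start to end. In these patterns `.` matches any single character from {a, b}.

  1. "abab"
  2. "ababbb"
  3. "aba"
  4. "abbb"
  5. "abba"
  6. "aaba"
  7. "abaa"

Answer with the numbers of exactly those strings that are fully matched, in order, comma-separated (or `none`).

1. "abab" → match
2. "ababbb" → no match
3. "aba" → no match
4. "abbb" → match
5. "abba" → match
6. "aaba" → no match — must start with "ab"
7. "abaa" → match

1, 4, 5, 7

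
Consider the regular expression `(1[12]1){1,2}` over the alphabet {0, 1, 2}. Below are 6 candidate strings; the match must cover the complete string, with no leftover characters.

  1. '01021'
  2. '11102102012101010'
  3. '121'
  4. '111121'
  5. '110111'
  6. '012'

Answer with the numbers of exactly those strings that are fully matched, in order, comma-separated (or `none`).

1 → no match — must start with '1'
2 → no match — must end with '1'
3 → match
4 → match
5 → no match
6 → no match — must start with '1'

3, 4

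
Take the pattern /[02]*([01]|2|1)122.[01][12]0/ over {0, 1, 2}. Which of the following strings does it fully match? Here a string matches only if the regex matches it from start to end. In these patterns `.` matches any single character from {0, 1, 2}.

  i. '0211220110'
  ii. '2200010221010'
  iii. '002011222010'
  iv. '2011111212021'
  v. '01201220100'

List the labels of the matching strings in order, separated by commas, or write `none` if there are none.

i, iii

i → match
ii → no match
iii → match
iv → no match — must end with '0'
v → no match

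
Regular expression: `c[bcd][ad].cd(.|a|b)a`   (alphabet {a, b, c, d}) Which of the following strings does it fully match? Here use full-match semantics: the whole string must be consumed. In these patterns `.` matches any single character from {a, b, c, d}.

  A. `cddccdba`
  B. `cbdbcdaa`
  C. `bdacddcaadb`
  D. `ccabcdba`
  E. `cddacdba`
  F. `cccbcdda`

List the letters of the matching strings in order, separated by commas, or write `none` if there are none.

A → match
B → match
C → no match — must start with `c`
D → match
E → match
F → no match

A, B, D, E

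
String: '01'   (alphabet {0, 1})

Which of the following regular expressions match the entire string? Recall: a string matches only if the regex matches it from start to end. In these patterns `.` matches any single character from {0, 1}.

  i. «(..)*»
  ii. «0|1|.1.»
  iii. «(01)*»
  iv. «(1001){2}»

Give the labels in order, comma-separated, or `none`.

i, iii

i → match
ii → no match
iii → match
iv → no match — must start with '1001'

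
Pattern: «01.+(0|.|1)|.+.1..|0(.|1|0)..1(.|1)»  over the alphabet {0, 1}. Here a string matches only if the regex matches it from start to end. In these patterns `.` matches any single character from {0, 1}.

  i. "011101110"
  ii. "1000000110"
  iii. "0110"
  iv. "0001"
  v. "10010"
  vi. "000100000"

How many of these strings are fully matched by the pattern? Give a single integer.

i → match
ii → match
iii → match
iv → no match
v → no match
vi → no match
Total matched: 3

3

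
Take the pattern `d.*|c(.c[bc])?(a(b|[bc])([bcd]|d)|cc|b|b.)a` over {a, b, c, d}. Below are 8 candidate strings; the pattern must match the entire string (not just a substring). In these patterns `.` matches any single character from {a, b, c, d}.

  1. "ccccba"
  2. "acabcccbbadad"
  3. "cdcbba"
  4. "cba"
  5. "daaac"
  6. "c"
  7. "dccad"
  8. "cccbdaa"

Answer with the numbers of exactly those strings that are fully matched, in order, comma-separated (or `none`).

1 → match
2 → no match
3 → match
4 → match
5 → match
6 → no match
7 → match
8 → no match

1, 3, 4, 5, 7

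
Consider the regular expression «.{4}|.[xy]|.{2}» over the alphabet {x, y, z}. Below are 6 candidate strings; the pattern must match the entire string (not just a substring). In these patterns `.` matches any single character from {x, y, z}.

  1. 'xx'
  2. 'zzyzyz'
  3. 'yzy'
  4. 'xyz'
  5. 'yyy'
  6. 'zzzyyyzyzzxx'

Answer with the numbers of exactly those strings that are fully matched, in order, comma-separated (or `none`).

1

1 → match
2 → no match
3 → no match
4 → no match
5 → no match
6 → no match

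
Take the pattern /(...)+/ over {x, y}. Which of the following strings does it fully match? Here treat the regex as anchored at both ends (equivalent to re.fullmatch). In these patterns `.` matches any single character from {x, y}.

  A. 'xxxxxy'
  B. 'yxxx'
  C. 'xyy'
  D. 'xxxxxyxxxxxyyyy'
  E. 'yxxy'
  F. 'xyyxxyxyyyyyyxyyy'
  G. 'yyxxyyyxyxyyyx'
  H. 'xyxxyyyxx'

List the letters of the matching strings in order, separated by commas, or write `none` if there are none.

A, C, D, H

A → match
B → no match
C → match
D → match
E → no match
F → no match
G → no match
H → match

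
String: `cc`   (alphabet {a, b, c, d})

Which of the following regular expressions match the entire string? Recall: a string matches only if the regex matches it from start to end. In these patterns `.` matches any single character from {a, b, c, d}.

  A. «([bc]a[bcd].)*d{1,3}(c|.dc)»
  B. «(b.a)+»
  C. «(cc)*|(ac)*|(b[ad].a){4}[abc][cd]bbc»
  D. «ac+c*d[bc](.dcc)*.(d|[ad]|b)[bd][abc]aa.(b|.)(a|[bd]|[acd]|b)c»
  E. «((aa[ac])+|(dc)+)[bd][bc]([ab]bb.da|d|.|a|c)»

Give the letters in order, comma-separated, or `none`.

C

A → no match
B → no match — must start with `b`
C → match
D → no match — must start with `ac`
E → no match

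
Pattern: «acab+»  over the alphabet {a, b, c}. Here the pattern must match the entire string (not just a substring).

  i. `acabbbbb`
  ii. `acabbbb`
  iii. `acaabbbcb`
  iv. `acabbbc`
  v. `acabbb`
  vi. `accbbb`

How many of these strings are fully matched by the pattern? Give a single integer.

i. `acabbbbb` → match
ii. `acabbbb` → match
iii. `acaabbbcb` → no match — must start with `acab`
iv. `acabbbc` → no match — must end with `b`
v. `acabbb` → match
vi. `accbbb` → no match — must start with `acab`
Total matched: 3

3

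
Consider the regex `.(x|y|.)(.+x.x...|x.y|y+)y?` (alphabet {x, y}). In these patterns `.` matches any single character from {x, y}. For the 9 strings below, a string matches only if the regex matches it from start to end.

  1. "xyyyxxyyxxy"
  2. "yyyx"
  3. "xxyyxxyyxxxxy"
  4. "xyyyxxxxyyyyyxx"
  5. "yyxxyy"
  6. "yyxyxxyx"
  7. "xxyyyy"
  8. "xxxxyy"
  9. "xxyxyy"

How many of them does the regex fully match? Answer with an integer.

1 → no match
2 → no match
3 → no match
4 → no match
5 → match
6 → no match
7 → match
8 → match
9 → no match
Total matched: 3

3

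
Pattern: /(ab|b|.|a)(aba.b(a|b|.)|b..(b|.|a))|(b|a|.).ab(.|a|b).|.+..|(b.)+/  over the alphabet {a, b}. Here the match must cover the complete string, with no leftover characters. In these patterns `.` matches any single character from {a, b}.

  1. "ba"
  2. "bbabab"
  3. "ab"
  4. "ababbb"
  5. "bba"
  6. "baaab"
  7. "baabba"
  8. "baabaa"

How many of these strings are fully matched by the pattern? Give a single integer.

7

1. "ba" → match
2. "bbabab" → match
3. "ab" → no match
4. "ababbb" → match
5. "bba" → match
6. "baaab" → match
7. "baabba" → match
8. "baabaa" → match
Total matched: 7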